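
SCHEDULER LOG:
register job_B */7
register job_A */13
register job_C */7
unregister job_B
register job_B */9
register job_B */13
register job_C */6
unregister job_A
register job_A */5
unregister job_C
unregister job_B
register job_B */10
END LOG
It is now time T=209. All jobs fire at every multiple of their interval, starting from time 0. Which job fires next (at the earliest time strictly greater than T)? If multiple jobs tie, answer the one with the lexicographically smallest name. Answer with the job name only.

Op 1: register job_B */7 -> active={job_B:*/7}
Op 2: register job_A */13 -> active={job_A:*/13, job_B:*/7}
Op 3: register job_C */7 -> active={job_A:*/13, job_B:*/7, job_C:*/7}
Op 4: unregister job_B -> active={job_A:*/13, job_C:*/7}
Op 5: register job_B */9 -> active={job_A:*/13, job_B:*/9, job_C:*/7}
Op 6: register job_B */13 -> active={job_A:*/13, job_B:*/13, job_C:*/7}
Op 7: register job_C */6 -> active={job_A:*/13, job_B:*/13, job_C:*/6}
Op 8: unregister job_A -> active={job_B:*/13, job_C:*/6}
Op 9: register job_A */5 -> active={job_A:*/5, job_B:*/13, job_C:*/6}
Op 10: unregister job_C -> active={job_A:*/5, job_B:*/13}
Op 11: unregister job_B -> active={job_A:*/5}
Op 12: register job_B */10 -> active={job_A:*/5, job_B:*/10}
  job_A: interval 5, next fire after T=209 is 210
  job_B: interval 10, next fire after T=209 is 210
Earliest = 210, winner (lex tiebreak) = job_A

Answer: job_A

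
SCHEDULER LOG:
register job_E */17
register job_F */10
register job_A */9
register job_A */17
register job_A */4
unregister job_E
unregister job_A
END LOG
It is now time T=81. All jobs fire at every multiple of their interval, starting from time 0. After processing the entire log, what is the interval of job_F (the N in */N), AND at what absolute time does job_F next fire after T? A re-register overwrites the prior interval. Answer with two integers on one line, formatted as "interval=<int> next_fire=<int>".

Op 1: register job_E */17 -> active={job_E:*/17}
Op 2: register job_F */10 -> active={job_E:*/17, job_F:*/10}
Op 3: register job_A */9 -> active={job_A:*/9, job_E:*/17, job_F:*/10}
Op 4: register job_A */17 -> active={job_A:*/17, job_E:*/17, job_F:*/10}
Op 5: register job_A */4 -> active={job_A:*/4, job_E:*/17, job_F:*/10}
Op 6: unregister job_E -> active={job_A:*/4, job_F:*/10}
Op 7: unregister job_A -> active={job_F:*/10}
Final interval of job_F = 10
Next fire of job_F after T=81: (81//10+1)*10 = 90

Answer: interval=10 next_fire=90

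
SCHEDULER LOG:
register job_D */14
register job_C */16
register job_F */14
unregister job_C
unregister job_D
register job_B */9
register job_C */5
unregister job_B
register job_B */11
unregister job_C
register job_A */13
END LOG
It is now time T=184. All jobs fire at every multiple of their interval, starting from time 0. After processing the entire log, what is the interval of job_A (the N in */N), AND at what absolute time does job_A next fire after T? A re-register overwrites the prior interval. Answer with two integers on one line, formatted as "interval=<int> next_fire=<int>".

Op 1: register job_D */14 -> active={job_D:*/14}
Op 2: register job_C */16 -> active={job_C:*/16, job_D:*/14}
Op 3: register job_F */14 -> active={job_C:*/16, job_D:*/14, job_F:*/14}
Op 4: unregister job_C -> active={job_D:*/14, job_F:*/14}
Op 5: unregister job_D -> active={job_F:*/14}
Op 6: register job_B */9 -> active={job_B:*/9, job_F:*/14}
Op 7: register job_C */5 -> active={job_B:*/9, job_C:*/5, job_F:*/14}
Op 8: unregister job_B -> active={job_C:*/5, job_F:*/14}
Op 9: register job_B */11 -> active={job_B:*/11, job_C:*/5, job_F:*/14}
Op 10: unregister job_C -> active={job_B:*/11, job_F:*/14}
Op 11: register job_A */13 -> active={job_A:*/13, job_B:*/11, job_F:*/14}
Final interval of job_A = 13
Next fire of job_A after T=184: (184//13+1)*13 = 195

Answer: interval=13 next_fire=195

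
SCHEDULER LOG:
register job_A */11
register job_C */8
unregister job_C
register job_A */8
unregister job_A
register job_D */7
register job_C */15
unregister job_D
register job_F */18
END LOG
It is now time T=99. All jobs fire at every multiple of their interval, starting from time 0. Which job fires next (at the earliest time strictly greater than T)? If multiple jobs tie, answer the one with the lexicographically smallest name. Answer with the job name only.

Answer: job_C

Derivation:
Op 1: register job_A */11 -> active={job_A:*/11}
Op 2: register job_C */8 -> active={job_A:*/11, job_C:*/8}
Op 3: unregister job_C -> active={job_A:*/11}
Op 4: register job_A */8 -> active={job_A:*/8}
Op 5: unregister job_A -> active={}
Op 6: register job_D */7 -> active={job_D:*/7}
Op 7: register job_C */15 -> active={job_C:*/15, job_D:*/7}
Op 8: unregister job_D -> active={job_C:*/15}
Op 9: register job_F */18 -> active={job_C:*/15, job_F:*/18}
  job_C: interval 15, next fire after T=99 is 105
  job_F: interval 18, next fire after T=99 is 108
Earliest = 105, winner (lex tiebreak) = job_C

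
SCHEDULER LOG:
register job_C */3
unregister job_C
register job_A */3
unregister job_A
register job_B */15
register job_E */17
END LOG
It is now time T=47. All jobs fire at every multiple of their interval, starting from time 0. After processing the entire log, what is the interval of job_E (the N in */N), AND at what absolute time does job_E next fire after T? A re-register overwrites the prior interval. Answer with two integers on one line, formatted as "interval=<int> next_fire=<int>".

Op 1: register job_C */3 -> active={job_C:*/3}
Op 2: unregister job_C -> active={}
Op 3: register job_A */3 -> active={job_A:*/3}
Op 4: unregister job_A -> active={}
Op 5: register job_B */15 -> active={job_B:*/15}
Op 6: register job_E */17 -> active={job_B:*/15, job_E:*/17}
Final interval of job_E = 17
Next fire of job_E after T=47: (47//17+1)*17 = 51

Answer: interval=17 next_fire=51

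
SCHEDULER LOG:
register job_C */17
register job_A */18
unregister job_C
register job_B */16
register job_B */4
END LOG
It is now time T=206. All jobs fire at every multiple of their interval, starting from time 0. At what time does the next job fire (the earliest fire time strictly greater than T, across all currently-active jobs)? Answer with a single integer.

Answer: 208

Derivation:
Op 1: register job_C */17 -> active={job_C:*/17}
Op 2: register job_A */18 -> active={job_A:*/18, job_C:*/17}
Op 3: unregister job_C -> active={job_A:*/18}
Op 4: register job_B */16 -> active={job_A:*/18, job_B:*/16}
Op 5: register job_B */4 -> active={job_A:*/18, job_B:*/4}
  job_A: interval 18, next fire after T=206 is 216
  job_B: interval 4, next fire after T=206 is 208
Earliest fire time = 208 (job job_B)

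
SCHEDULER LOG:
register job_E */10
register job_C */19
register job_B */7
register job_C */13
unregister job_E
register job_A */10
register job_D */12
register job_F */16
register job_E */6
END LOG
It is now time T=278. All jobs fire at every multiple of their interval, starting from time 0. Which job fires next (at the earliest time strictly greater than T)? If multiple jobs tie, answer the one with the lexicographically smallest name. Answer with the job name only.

Op 1: register job_E */10 -> active={job_E:*/10}
Op 2: register job_C */19 -> active={job_C:*/19, job_E:*/10}
Op 3: register job_B */7 -> active={job_B:*/7, job_C:*/19, job_E:*/10}
Op 4: register job_C */13 -> active={job_B:*/7, job_C:*/13, job_E:*/10}
Op 5: unregister job_E -> active={job_B:*/7, job_C:*/13}
Op 6: register job_A */10 -> active={job_A:*/10, job_B:*/7, job_C:*/13}
Op 7: register job_D */12 -> active={job_A:*/10, job_B:*/7, job_C:*/13, job_D:*/12}
Op 8: register job_F */16 -> active={job_A:*/10, job_B:*/7, job_C:*/13, job_D:*/12, job_F:*/16}
Op 9: register job_E */6 -> active={job_A:*/10, job_B:*/7, job_C:*/13, job_D:*/12, job_E:*/6, job_F:*/16}
  job_A: interval 10, next fire after T=278 is 280
  job_B: interval 7, next fire after T=278 is 280
  job_C: interval 13, next fire after T=278 is 286
  job_D: interval 12, next fire after T=278 is 288
  job_E: interval 6, next fire after T=278 is 282
  job_F: interval 16, next fire after T=278 is 288
Earliest = 280, winner (lex tiebreak) = job_A

Answer: job_A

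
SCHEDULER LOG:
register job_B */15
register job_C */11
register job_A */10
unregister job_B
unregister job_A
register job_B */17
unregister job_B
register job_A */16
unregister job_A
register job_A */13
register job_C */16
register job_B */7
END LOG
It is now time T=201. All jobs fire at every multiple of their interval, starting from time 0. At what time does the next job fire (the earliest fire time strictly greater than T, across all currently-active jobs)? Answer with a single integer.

Answer: 203

Derivation:
Op 1: register job_B */15 -> active={job_B:*/15}
Op 2: register job_C */11 -> active={job_B:*/15, job_C:*/11}
Op 3: register job_A */10 -> active={job_A:*/10, job_B:*/15, job_C:*/11}
Op 4: unregister job_B -> active={job_A:*/10, job_C:*/11}
Op 5: unregister job_A -> active={job_C:*/11}
Op 6: register job_B */17 -> active={job_B:*/17, job_C:*/11}
Op 7: unregister job_B -> active={job_C:*/11}
Op 8: register job_A */16 -> active={job_A:*/16, job_C:*/11}
Op 9: unregister job_A -> active={job_C:*/11}
Op 10: register job_A */13 -> active={job_A:*/13, job_C:*/11}
Op 11: register job_C */16 -> active={job_A:*/13, job_C:*/16}
Op 12: register job_B */7 -> active={job_A:*/13, job_B:*/7, job_C:*/16}
  job_A: interval 13, next fire after T=201 is 208
  job_B: interval 7, next fire after T=201 is 203
  job_C: interval 16, next fire after T=201 is 208
Earliest fire time = 203 (job job_B)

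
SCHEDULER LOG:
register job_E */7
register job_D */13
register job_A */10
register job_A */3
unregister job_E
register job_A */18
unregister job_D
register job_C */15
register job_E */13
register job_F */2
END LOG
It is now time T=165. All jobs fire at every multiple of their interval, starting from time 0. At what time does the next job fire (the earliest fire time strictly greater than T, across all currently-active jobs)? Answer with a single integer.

Op 1: register job_E */7 -> active={job_E:*/7}
Op 2: register job_D */13 -> active={job_D:*/13, job_E:*/7}
Op 3: register job_A */10 -> active={job_A:*/10, job_D:*/13, job_E:*/7}
Op 4: register job_A */3 -> active={job_A:*/3, job_D:*/13, job_E:*/7}
Op 5: unregister job_E -> active={job_A:*/3, job_D:*/13}
Op 6: register job_A */18 -> active={job_A:*/18, job_D:*/13}
Op 7: unregister job_D -> active={job_A:*/18}
Op 8: register job_C */15 -> active={job_A:*/18, job_C:*/15}
Op 9: register job_E */13 -> active={job_A:*/18, job_C:*/15, job_E:*/13}
Op 10: register job_F */2 -> active={job_A:*/18, job_C:*/15, job_E:*/13, job_F:*/2}
  job_A: interval 18, next fire after T=165 is 180
  job_C: interval 15, next fire after T=165 is 180
  job_E: interval 13, next fire after T=165 is 169
  job_F: interval 2, next fire after T=165 is 166
Earliest fire time = 166 (job job_F)

Answer: 166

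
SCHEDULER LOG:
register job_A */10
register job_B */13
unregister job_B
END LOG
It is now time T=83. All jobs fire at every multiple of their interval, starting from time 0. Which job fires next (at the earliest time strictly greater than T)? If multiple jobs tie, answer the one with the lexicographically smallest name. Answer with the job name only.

Answer: job_A

Derivation:
Op 1: register job_A */10 -> active={job_A:*/10}
Op 2: register job_B */13 -> active={job_A:*/10, job_B:*/13}
Op 3: unregister job_B -> active={job_A:*/10}
  job_A: interval 10, next fire after T=83 is 90
Earliest = 90, winner (lex tiebreak) = job_A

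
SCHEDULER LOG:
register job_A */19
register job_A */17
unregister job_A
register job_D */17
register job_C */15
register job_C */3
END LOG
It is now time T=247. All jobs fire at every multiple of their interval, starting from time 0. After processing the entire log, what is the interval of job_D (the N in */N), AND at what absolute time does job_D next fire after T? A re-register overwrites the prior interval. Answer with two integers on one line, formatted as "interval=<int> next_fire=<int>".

Answer: interval=17 next_fire=255

Derivation:
Op 1: register job_A */19 -> active={job_A:*/19}
Op 2: register job_A */17 -> active={job_A:*/17}
Op 3: unregister job_A -> active={}
Op 4: register job_D */17 -> active={job_D:*/17}
Op 5: register job_C */15 -> active={job_C:*/15, job_D:*/17}
Op 6: register job_C */3 -> active={job_C:*/3, job_D:*/17}
Final interval of job_D = 17
Next fire of job_D after T=247: (247//17+1)*17 = 255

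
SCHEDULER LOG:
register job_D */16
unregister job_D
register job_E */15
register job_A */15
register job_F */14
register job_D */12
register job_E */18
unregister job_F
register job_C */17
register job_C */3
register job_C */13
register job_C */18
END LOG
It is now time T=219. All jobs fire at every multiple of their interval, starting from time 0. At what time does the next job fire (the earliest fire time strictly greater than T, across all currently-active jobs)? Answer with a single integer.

Op 1: register job_D */16 -> active={job_D:*/16}
Op 2: unregister job_D -> active={}
Op 3: register job_E */15 -> active={job_E:*/15}
Op 4: register job_A */15 -> active={job_A:*/15, job_E:*/15}
Op 5: register job_F */14 -> active={job_A:*/15, job_E:*/15, job_F:*/14}
Op 6: register job_D */12 -> active={job_A:*/15, job_D:*/12, job_E:*/15, job_F:*/14}
Op 7: register job_E */18 -> active={job_A:*/15, job_D:*/12, job_E:*/18, job_F:*/14}
Op 8: unregister job_F -> active={job_A:*/15, job_D:*/12, job_E:*/18}
Op 9: register job_C */17 -> active={job_A:*/15, job_C:*/17, job_D:*/12, job_E:*/18}
Op 10: register job_C */3 -> active={job_A:*/15, job_C:*/3, job_D:*/12, job_E:*/18}
Op 11: register job_C */13 -> active={job_A:*/15, job_C:*/13, job_D:*/12, job_E:*/18}
Op 12: register job_C */18 -> active={job_A:*/15, job_C:*/18, job_D:*/12, job_E:*/18}
  job_A: interval 15, next fire after T=219 is 225
  job_C: interval 18, next fire after T=219 is 234
  job_D: interval 12, next fire after T=219 is 228
  job_E: interval 18, next fire after T=219 is 234
Earliest fire time = 225 (job job_A)

Answer: 225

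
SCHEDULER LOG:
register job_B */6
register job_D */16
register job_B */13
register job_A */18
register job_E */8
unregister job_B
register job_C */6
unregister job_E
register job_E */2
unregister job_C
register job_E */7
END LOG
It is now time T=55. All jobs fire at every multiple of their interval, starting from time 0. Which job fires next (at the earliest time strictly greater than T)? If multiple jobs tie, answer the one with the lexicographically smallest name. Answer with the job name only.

Op 1: register job_B */6 -> active={job_B:*/6}
Op 2: register job_D */16 -> active={job_B:*/6, job_D:*/16}
Op 3: register job_B */13 -> active={job_B:*/13, job_D:*/16}
Op 4: register job_A */18 -> active={job_A:*/18, job_B:*/13, job_D:*/16}
Op 5: register job_E */8 -> active={job_A:*/18, job_B:*/13, job_D:*/16, job_E:*/8}
Op 6: unregister job_B -> active={job_A:*/18, job_D:*/16, job_E:*/8}
Op 7: register job_C */6 -> active={job_A:*/18, job_C:*/6, job_D:*/16, job_E:*/8}
Op 8: unregister job_E -> active={job_A:*/18, job_C:*/6, job_D:*/16}
Op 9: register job_E */2 -> active={job_A:*/18, job_C:*/6, job_D:*/16, job_E:*/2}
Op 10: unregister job_C -> active={job_A:*/18, job_D:*/16, job_E:*/2}
Op 11: register job_E */7 -> active={job_A:*/18, job_D:*/16, job_E:*/7}
  job_A: interval 18, next fire after T=55 is 72
  job_D: interval 16, next fire after T=55 is 64
  job_E: interval 7, next fire after T=55 is 56
Earliest = 56, winner (lex tiebreak) = job_E

Answer: job_E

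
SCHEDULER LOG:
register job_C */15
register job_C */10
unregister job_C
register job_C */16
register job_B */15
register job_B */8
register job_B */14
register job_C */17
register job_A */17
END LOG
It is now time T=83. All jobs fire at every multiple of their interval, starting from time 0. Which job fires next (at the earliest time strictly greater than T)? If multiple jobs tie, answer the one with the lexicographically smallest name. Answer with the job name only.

Op 1: register job_C */15 -> active={job_C:*/15}
Op 2: register job_C */10 -> active={job_C:*/10}
Op 3: unregister job_C -> active={}
Op 4: register job_C */16 -> active={job_C:*/16}
Op 5: register job_B */15 -> active={job_B:*/15, job_C:*/16}
Op 6: register job_B */8 -> active={job_B:*/8, job_C:*/16}
Op 7: register job_B */14 -> active={job_B:*/14, job_C:*/16}
Op 8: register job_C */17 -> active={job_B:*/14, job_C:*/17}
Op 9: register job_A */17 -> active={job_A:*/17, job_B:*/14, job_C:*/17}
  job_A: interval 17, next fire after T=83 is 85
  job_B: interval 14, next fire after T=83 is 84
  job_C: interval 17, next fire after T=83 is 85
Earliest = 84, winner (lex tiebreak) = job_B

Answer: job_B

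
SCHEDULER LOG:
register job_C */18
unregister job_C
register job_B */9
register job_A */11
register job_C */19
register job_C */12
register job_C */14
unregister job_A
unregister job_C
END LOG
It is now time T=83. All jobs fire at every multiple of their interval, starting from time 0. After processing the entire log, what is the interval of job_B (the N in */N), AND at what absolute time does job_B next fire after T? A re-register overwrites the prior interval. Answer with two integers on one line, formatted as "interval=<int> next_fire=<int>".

Answer: interval=9 next_fire=90

Derivation:
Op 1: register job_C */18 -> active={job_C:*/18}
Op 2: unregister job_C -> active={}
Op 3: register job_B */9 -> active={job_B:*/9}
Op 4: register job_A */11 -> active={job_A:*/11, job_B:*/9}
Op 5: register job_C */19 -> active={job_A:*/11, job_B:*/9, job_C:*/19}
Op 6: register job_C */12 -> active={job_A:*/11, job_B:*/9, job_C:*/12}
Op 7: register job_C */14 -> active={job_A:*/11, job_B:*/9, job_C:*/14}
Op 8: unregister job_A -> active={job_B:*/9, job_C:*/14}
Op 9: unregister job_C -> active={job_B:*/9}
Final interval of job_B = 9
Next fire of job_B after T=83: (83//9+1)*9 = 90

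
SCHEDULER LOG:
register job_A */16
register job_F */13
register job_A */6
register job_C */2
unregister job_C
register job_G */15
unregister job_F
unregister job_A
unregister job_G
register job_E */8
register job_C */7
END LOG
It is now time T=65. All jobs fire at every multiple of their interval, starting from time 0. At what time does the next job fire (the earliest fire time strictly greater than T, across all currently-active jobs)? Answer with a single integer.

Answer: 70

Derivation:
Op 1: register job_A */16 -> active={job_A:*/16}
Op 2: register job_F */13 -> active={job_A:*/16, job_F:*/13}
Op 3: register job_A */6 -> active={job_A:*/6, job_F:*/13}
Op 4: register job_C */2 -> active={job_A:*/6, job_C:*/2, job_F:*/13}
Op 5: unregister job_C -> active={job_A:*/6, job_F:*/13}
Op 6: register job_G */15 -> active={job_A:*/6, job_F:*/13, job_G:*/15}
Op 7: unregister job_F -> active={job_A:*/6, job_G:*/15}
Op 8: unregister job_A -> active={job_G:*/15}
Op 9: unregister job_G -> active={}
Op 10: register job_E */8 -> active={job_E:*/8}
Op 11: register job_C */7 -> active={job_C:*/7, job_E:*/8}
  job_C: interval 7, next fire after T=65 is 70
  job_E: interval 8, next fire after T=65 is 72
Earliest fire time = 70 (job job_C)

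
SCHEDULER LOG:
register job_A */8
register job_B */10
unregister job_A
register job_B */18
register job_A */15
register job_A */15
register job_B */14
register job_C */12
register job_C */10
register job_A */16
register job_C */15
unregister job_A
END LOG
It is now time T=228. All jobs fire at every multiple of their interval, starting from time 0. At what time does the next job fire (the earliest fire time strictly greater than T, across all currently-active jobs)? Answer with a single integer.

Answer: 238

Derivation:
Op 1: register job_A */8 -> active={job_A:*/8}
Op 2: register job_B */10 -> active={job_A:*/8, job_B:*/10}
Op 3: unregister job_A -> active={job_B:*/10}
Op 4: register job_B */18 -> active={job_B:*/18}
Op 5: register job_A */15 -> active={job_A:*/15, job_B:*/18}
Op 6: register job_A */15 -> active={job_A:*/15, job_B:*/18}
Op 7: register job_B */14 -> active={job_A:*/15, job_B:*/14}
Op 8: register job_C */12 -> active={job_A:*/15, job_B:*/14, job_C:*/12}
Op 9: register job_C */10 -> active={job_A:*/15, job_B:*/14, job_C:*/10}
Op 10: register job_A */16 -> active={job_A:*/16, job_B:*/14, job_C:*/10}
Op 11: register job_C */15 -> active={job_A:*/16, job_B:*/14, job_C:*/15}
Op 12: unregister job_A -> active={job_B:*/14, job_C:*/15}
  job_B: interval 14, next fire after T=228 is 238
  job_C: interval 15, next fire after T=228 is 240
Earliest fire time = 238 (job job_B)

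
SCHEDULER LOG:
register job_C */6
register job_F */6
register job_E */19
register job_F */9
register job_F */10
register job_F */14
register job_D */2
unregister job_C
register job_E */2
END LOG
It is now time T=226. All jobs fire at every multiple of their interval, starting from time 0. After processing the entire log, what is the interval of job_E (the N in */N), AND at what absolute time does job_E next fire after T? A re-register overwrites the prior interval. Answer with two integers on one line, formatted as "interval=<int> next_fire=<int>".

Answer: interval=2 next_fire=228

Derivation:
Op 1: register job_C */6 -> active={job_C:*/6}
Op 2: register job_F */6 -> active={job_C:*/6, job_F:*/6}
Op 3: register job_E */19 -> active={job_C:*/6, job_E:*/19, job_F:*/6}
Op 4: register job_F */9 -> active={job_C:*/6, job_E:*/19, job_F:*/9}
Op 5: register job_F */10 -> active={job_C:*/6, job_E:*/19, job_F:*/10}
Op 6: register job_F */14 -> active={job_C:*/6, job_E:*/19, job_F:*/14}
Op 7: register job_D */2 -> active={job_C:*/6, job_D:*/2, job_E:*/19, job_F:*/14}
Op 8: unregister job_C -> active={job_D:*/2, job_E:*/19, job_F:*/14}
Op 9: register job_E */2 -> active={job_D:*/2, job_E:*/2, job_F:*/14}
Final interval of job_E = 2
Next fire of job_E after T=226: (226//2+1)*2 = 228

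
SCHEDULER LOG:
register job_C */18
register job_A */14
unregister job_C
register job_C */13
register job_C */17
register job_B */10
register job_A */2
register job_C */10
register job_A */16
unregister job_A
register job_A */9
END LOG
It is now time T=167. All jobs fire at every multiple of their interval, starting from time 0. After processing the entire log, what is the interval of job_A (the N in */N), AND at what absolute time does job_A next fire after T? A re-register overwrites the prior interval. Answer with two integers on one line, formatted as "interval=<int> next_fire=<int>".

Op 1: register job_C */18 -> active={job_C:*/18}
Op 2: register job_A */14 -> active={job_A:*/14, job_C:*/18}
Op 3: unregister job_C -> active={job_A:*/14}
Op 4: register job_C */13 -> active={job_A:*/14, job_C:*/13}
Op 5: register job_C */17 -> active={job_A:*/14, job_C:*/17}
Op 6: register job_B */10 -> active={job_A:*/14, job_B:*/10, job_C:*/17}
Op 7: register job_A */2 -> active={job_A:*/2, job_B:*/10, job_C:*/17}
Op 8: register job_C */10 -> active={job_A:*/2, job_B:*/10, job_C:*/10}
Op 9: register job_A */16 -> active={job_A:*/16, job_B:*/10, job_C:*/10}
Op 10: unregister job_A -> active={job_B:*/10, job_C:*/10}
Op 11: register job_A */9 -> active={job_A:*/9, job_B:*/10, job_C:*/10}
Final interval of job_A = 9
Next fire of job_A after T=167: (167//9+1)*9 = 171

Answer: interval=9 next_fire=171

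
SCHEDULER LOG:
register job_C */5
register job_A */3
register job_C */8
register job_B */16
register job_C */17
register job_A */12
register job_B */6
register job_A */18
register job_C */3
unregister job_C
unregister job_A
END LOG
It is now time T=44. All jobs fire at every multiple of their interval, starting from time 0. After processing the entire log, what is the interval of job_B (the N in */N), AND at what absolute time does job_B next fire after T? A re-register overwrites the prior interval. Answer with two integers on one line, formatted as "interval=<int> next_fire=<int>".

Op 1: register job_C */5 -> active={job_C:*/5}
Op 2: register job_A */3 -> active={job_A:*/3, job_C:*/5}
Op 3: register job_C */8 -> active={job_A:*/3, job_C:*/8}
Op 4: register job_B */16 -> active={job_A:*/3, job_B:*/16, job_C:*/8}
Op 5: register job_C */17 -> active={job_A:*/3, job_B:*/16, job_C:*/17}
Op 6: register job_A */12 -> active={job_A:*/12, job_B:*/16, job_C:*/17}
Op 7: register job_B */6 -> active={job_A:*/12, job_B:*/6, job_C:*/17}
Op 8: register job_A */18 -> active={job_A:*/18, job_B:*/6, job_C:*/17}
Op 9: register job_C */3 -> active={job_A:*/18, job_B:*/6, job_C:*/3}
Op 10: unregister job_C -> active={job_A:*/18, job_B:*/6}
Op 11: unregister job_A -> active={job_B:*/6}
Final interval of job_B = 6
Next fire of job_B after T=44: (44//6+1)*6 = 48

Answer: interval=6 next_fire=48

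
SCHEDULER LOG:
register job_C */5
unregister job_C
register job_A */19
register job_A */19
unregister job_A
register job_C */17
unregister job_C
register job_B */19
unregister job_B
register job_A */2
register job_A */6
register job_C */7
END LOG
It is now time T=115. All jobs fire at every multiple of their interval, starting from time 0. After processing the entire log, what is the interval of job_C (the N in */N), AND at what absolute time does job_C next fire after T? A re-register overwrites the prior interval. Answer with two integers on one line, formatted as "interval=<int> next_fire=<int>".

Answer: interval=7 next_fire=119

Derivation:
Op 1: register job_C */5 -> active={job_C:*/5}
Op 2: unregister job_C -> active={}
Op 3: register job_A */19 -> active={job_A:*/19}
Op 4: register job_A */19 -> active={job_A:*/19}
Op 5: unregister job_A -> active={}
Op 6: register job_C */17 -> active={job_C:*/17}
Op 7: unregister job_C -> active={}
Op 8: register job_B */19 -> active={job_B:*/19}
Op 9: unregister job_B -> active={}
Op 10: register job_A */2 -> active={job_A:*/2}
Op 11: register job_A */6 -> active={job_A:*/6}
Op 12: register job_C */7 -> active={job_A:*/6, job_C:*/7}
Final interval of job_C = 7
Next fire of job_C after T=115: (115//7+1)*7 = 119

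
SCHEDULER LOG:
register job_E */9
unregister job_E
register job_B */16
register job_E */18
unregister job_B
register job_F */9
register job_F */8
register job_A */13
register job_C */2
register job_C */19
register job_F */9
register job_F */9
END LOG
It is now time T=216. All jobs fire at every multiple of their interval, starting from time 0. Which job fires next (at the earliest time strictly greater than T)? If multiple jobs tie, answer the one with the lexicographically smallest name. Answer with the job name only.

Answer: job_A

Derivation:
Op 1: register job_E */9 -> active={job_E:*/9}
Op 2: unregister job_E -> active={}
Op 3: register job_B */16 -> active={job_B:*/16}
Op 4: register job_E */18 -> active={job_B:*/16, job_E:*/18}
Op 5: unregister job_B -> active={job_E:*/18}
Op 6: register job_F */9 -> active={job_E:*/18, job_F:*/9}
Op 7: register job_F */8 -> active={job_E:*/18, job_F:*/8}
Op 8: register job_A */13 -> active={job_A:*/13, job_E:*/18, job_F:*/8}
Op 9: register job_C */2 -> active={job_A:*/13, job_C:*/2, job_E:*/18, job_F:*/8}
Op 10: register job_C */19 -> active={job_A:*/13, job_C:*/19, job_E:*/18, job_F:*/8}
Op 11: register job_F */9 -> active={job_A:*/13, job_C:*/19, job_E:*/18, job_F:*/9}
Op 12: register job_F */9 -> active={job_A:*/13, job_C:*/19, job_E:*/18, job_F:*/9}
  job_A: interval 13, next fire after T=216 is 221
  job_C: interval 19, next fire after T=216 is 228
  job_E: interval 18, next fire after T=216 is 234
  job_F: interval 9, next fire after T=216 is 225
Earliest = 221, winner (lex tiebreak) = job_A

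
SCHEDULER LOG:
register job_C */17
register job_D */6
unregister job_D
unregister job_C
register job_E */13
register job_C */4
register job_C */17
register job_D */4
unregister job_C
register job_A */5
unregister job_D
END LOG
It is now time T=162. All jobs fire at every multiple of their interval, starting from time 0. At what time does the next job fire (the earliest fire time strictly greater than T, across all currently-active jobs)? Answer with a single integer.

Op 1: register job_C */17 -> active={job_C:*/17}
Op 2: register job_D */6 -> active={job_C:*/17, job_D:*/6}
Op 3: unregister job_D -> active={job_C:*/17}
Op 4: unregister job_C -> active={}
Op 5: register job_E */13 -> active={job_E:*/13}
Op 6: register job_C */4 -> active={job_C:*/4, job_E:*/13}
Op 7: register job_C */17 -> active={job_C:*/17, job_E:*/13}
Op 8: register job_D */4 -> active={job_C:*/17, job_D:*/4, job_E:*/13}
Op 9: unregister job_C -> active={job_D:*/4, job_E:*/13}
Op 10: register job_A */5 -> active={job_A:*/5, job_D:*/4, job_E:*/13}
Op 11: unregister job_D -> active={job_A:*/5, job_E:*/13}
  job_A: interval 5, next fire after T=162 is 165
  job_E: interval 13, next fire after T=162 is 169
Earliest fire time = 165 (job job_A)

Answer: 165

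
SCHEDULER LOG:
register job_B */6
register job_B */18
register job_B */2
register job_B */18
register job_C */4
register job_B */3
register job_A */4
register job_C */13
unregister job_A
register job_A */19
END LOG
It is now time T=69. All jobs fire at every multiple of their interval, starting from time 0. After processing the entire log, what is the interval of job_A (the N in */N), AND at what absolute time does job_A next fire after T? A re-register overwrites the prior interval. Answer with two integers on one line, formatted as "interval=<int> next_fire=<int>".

Op 1: register job_B */6 -> active={job_B:*/6}
Op 2: register job_B */18 -> active={job_B:*/18}
Op 3: register job_B */2 -> active={job_B:*/2}
Op 4: register job_B */18 -> active={job_B:*/18}
Op 5: register job_C */4 -> active={job_B:*/18, job_C:*/4}
Op 6: register job_B */3 -> active={job_B:*/3, job_C:*/4}
Op 7: register job_A */4 -> active={job_A:*/4, job_B:*/3, job_C:*/4}
Op 8: register job_C */13 -> active={job_A:*/4, job_B:*/3, job_C:*/13}
Op 9: unregister job_A -> active={job_B:*/3, job_C:*/13}
Op 10: register job_A */19 -> active={job_A:*/19, job_B:*/3, job_C:*/13}
Final interval of job_A = 19
Next fire of job_A after T=69: (69//19+1)*19 = 76

Answer: interval=19 next_fire=76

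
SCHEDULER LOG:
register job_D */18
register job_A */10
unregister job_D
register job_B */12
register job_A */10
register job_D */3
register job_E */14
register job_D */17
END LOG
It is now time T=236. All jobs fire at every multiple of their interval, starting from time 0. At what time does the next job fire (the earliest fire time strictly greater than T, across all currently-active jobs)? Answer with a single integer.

Op 1: register job_D */18 -> active={job_D:*/18}
Op 2: register job_A */10 -> active={job_A:*/10, job_D:*/18}
Op 3: unregister job_D -> active={job_A:*/10}
Op 4: register job_B */12 -> active={job_A:*/10, job_B:*/12}
Op 5: register job_A */10 -> active={job_A:*/10, job_B:*/12}
Op 6: register job_D */3 -> active={job_A:*/10, job_B:*/12, job_D:*/3}
Op 7: register job_E */14 -> active={job_A:*/10, job_B:*/12, job_D:*/3, job_E:*/14}
Op 8: register job_D */17 -> active={job_A:*/10, job_B:*/12, job_D:*/17, job_E:*/14}
  job_A: interval 10, next fire after T=236 is 240
  job_B: interval 12, next fire after T=236 is 240
  job_D: interval 17, next fire after T=236 is 238
  job_E: interval 14, next fire after T=236 is 238
Earliest fire time = 238 (job job_D)

Answer: 238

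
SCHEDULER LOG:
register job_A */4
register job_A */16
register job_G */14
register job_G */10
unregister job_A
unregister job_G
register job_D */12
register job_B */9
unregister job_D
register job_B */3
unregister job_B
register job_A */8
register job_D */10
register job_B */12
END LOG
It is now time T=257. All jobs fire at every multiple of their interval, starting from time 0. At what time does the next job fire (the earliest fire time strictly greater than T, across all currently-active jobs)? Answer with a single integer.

Op 1: register job_A */4 -> active={job_A:*/4}
Op 2: register job_A */16 -> active={job_A:*/16}
Op 3: register job_G */14 -> active={job_A:*/16, job_G:*/14}
Op 4: register job_G */10 -> active={job_A:*/16, job_G:*/10}
Op 5: unregister job_A -> active={job_G:*/10}
Op 6: unregister job_G -> active={}
Op 7: register job_D */12 -> active={job_D:*/12}
Op 8: register job_B */9 -> active={job_B:*/9, job_D:*/12}
Op 9: unregister job_D -> active={job_B:*/9}
Op 10: register job_B */3 -> active={job_B:*/3}
Op 11: unregister job_B -> active={}
Op 12: register job_A */8 -> active={job_A:*/8}
Op 13: register job_D */10 -> active={job_A:*/8, job_D:*/10}
Op 14: register job_B */12 -> active={job_A:*/8, job_B:*/12, job_D:*/10}
  job_A: interval 8, next fire after T=257 is 264
  job_B: interval 12, next fire after T=257 is 264
  job_D: interval 10, next fire after T=257 is 260
Earliest fire time = 260 (job job_D)

Answer: 260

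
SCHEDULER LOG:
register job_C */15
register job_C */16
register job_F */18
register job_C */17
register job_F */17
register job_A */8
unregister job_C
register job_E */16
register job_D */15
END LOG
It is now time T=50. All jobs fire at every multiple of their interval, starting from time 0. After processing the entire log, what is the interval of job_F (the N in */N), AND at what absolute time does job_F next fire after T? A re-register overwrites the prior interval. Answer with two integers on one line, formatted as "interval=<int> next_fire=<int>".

Op 1: register job_C */15 -> active={job_C:*/15}
Op 2: register job_C */16 -> active={job_C:*/16}
Op 3: register job_F */18 -> active={job_C:*/16, job_F:*/18}
Op 4: register job_C */17 -> active={job_C:*/17, job_F:*/18}
Op 5: register job_F */17 -> active={job_C:*/17, job_F:*/17}
Op 6: register job_A */8 -> active={job_A:*/8, job_C:*/17, job_F:*/17}
Op 7: unregister job_C -> active={job_A:*/8, job_F:*/17}
Op 8: register job_E */16 -> active={job_A:*/8, job_E:*/16, job_F:*/17}
Op 9: register job_D */15 -> active={job_A:*/8, job_D:*/15, job_E:*/16, job_F:*/17}
Final interval of job_F = 17
Next fire of job_F after T=50: (50//17+1)*17 = 51

Answer: interval=17 next_fire=51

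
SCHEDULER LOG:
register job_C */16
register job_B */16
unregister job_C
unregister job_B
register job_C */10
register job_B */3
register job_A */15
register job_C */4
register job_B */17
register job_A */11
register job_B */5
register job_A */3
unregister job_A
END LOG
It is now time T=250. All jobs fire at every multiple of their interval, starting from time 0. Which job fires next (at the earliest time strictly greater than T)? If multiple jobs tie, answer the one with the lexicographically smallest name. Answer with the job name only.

Op 1: register job_C */16 -> active={job_C:*/16}
Op 2: register job_B */16 -> active={job_B:*/16, job_C:*/16}
Op 3: unregister job_C -> active={job_B:*/16}
Op 4: unregister job_B -> active={}
Op 5: register job_C */10 -> active={job_C:*/10}
Op 6: register job_B */3 -> active={job_B:*/3, job_C:*/10}
Op 7: register job_A */15 -> active={job_A:*/15, job_B:*/3, job_C:*/10}
Op 8: register job_C */4 -> active={job_A:*/15, job_B:*/3, job_C:*/4}
Op 9: register job_B */17 -> active={job_A:*/15, job_B:*/17, job_C:*/4}
Op 10: register job_A */11 -> active={job_A:*/11, job_B:*/17, job_C:*/4}
Op 11: register job_B */5 -> active={job_A:*/11, job_B:*/5, job_C:*/4}
Op 12: register job_A */3 -> active={job_A:*/3, job_B:*/5, job_C:*/4}
Op 13: unregister job_A -> active={job_B:*/5, job_C:*/4}
  job_B: interval 5, next fire after T=250 is 255
  job_C: interval 4, next fire after T=250 is 252
Earliest = 252, winner (lex tiebreak) = job_C

Answer: job_C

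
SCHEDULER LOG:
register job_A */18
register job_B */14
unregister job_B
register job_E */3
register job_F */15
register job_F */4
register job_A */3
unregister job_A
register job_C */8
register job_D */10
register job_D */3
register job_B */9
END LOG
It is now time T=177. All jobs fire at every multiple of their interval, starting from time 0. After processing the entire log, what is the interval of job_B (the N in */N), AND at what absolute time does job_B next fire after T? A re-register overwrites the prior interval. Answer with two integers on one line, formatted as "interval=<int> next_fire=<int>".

Answer: interval=9 next_fire=180

Derivation:
Op 1: register job_A */18 -> active={job_A:*/18}
Op 2: register job_B */14 -> active={job_A:*/18, job_B:*/14}
Op 3: unregister job_B -> active={job_A:*/18}
Op 4: register job_E */3 -> active={job_A:*/18, job_E:*/3}
Op 5: register job_F */15 -> active={job_A:*/18, job_E:*/3, job_F:*/15}
Op 6: register job_F */4 -> active={job_A:*/18, job_E:*/3, job_F:*/4}
Op 7: register job_A */3 -> active={job_A:*/3, job_E:*/3, job_F:*/4}
Op 8: unregister job_A -> active={job_E:*/3, job_F:*/4}
Op 9: register job_C */8 -> active={job_C:*/8, job_E:*/3, job_F:*/4}
Op 10: register job_D */10 -> active={job_C:*/8, job_D:*/10, job_E:*/3, job_F:*/4}
Op 11: register job_D */3 -> active={job_C:*/8, job_D:*/3, job_E:*/3, job_F:*/4}
Op 12: register job_B */9 -> active={job_B:*/9, job_C:*/8, job_D:*/3, job_E:*/3, job_F:*/4}
Final interval of job_B = 9
Next fire of job_B after T=177: (177//9+1)*9 = 180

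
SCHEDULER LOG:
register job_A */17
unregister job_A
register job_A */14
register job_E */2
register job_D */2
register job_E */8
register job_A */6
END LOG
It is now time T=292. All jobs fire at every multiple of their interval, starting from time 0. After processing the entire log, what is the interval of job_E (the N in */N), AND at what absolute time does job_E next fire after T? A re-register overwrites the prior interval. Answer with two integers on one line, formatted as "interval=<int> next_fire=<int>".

Answer: interval=8 next_fire=296

Derivation:
Op 1: register job_A */17 -> active={job_A:*/17}
Op 2: unregister job_A -> active={}
Op 3: register job_A */14 -> active={job_A:*/14}
Op 4: register job_E */2 -> active={job_A:*/14, job_E:*/2}
Op 5: register job_D */2 -> active={job_A:*/14, job_D:*/2, job_E:*/2}
Op 6: register job_E */8 -> active={job_A:*/14, job_D:*/2, job_E:*/8}
Op 7: register job_A */6 -> active={job_A:*/6, job_D:*/2, job_E:*/8}
Final interval of job_E = 8
Next fire of job_E after T=292: (292//8+1)*8 = 296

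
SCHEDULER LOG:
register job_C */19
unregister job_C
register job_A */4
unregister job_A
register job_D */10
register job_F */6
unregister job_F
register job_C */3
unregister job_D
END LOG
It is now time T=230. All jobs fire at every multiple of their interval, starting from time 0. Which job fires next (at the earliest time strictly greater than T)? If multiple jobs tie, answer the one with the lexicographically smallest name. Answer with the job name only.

Answer: job_C

Derivation:
Op 1: register job_C */19 -> active={job_C:*/19}
Op 2: unregister job_C -> active={}
Op 3: register job_A */4 -> active={job_A:*/4}
Op 4: unregister job_A -> active={}
Op 5: register job_D */10 -> active={job_D:*/10}
Op 6: register job_F */6 -> active={job_D:*/10, job_F:*/6}
Op 7: unregister job_F -> active={job_D:*/10}
Op 8: register job_C */3 -> active={job_C:*/3, job_D:*/10}
Op 9: unregister job_D -> active={job_C:*/3}
  job_C: interval 3, next fire after T=230 is 231
Earliest = 231, winner (lex tiebreak) = job_C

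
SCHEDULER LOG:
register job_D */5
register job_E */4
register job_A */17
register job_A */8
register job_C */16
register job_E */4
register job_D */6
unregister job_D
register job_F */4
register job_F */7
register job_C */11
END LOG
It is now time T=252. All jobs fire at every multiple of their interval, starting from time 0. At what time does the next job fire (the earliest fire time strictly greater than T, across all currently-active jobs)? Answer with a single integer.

Op 1: register job_D */5 -> active={job_D:*/5}
Op 2: register job_E */4 -> active={job_D:*/5, job_E:*/4}
Op 3: register job_A */17 -> active={job_A:*/17, job_D:*/5, job_E:*/4}
Op 4: register job_A */8 -> active={job_A:*/8, job_D:*/5, job_E:*/4}
Op 5: register job_C */16 -> active={job_A:*/8, job_C:*/16, job_D:*/5, job_E:*/4}
Op 6: register job_E */4 -> active={job_A:*/8, job_C:*/16, job_D:*/5, job_E:*/4}
Op 7: register job_D */6 -> active={job_A:*/8, job_C:*/16, job_D:*/6, job_E:*/4}
Op 8: unregister job_D -> active={job_A:*/8, job_C:*/16, job_E:*/4}
Op 9: register job_F */4 -> active={job_A:*/8, job_C:*/16, job_E:*/4, job_F:*/4}
Op 10: register job_F */7 -> active={job_A:*/8, job_C:*/16, job_E:*/4, job_F:*/7}
Op 11: register job_C */11 -> active={job_A:*/8, job_C:*/11, job_E:*/4, job_F:*/7}
  job_A: interval 8, next fire after T=252 is 256
  job_C: interval 11, next fire after T=252 is 253
  job_E: interval 4, next fire after T=252 is 256
  job_F: interval 7, next fire after T=252 is 259
Earliest fire time = 253 (job job_C)

Answer: 253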